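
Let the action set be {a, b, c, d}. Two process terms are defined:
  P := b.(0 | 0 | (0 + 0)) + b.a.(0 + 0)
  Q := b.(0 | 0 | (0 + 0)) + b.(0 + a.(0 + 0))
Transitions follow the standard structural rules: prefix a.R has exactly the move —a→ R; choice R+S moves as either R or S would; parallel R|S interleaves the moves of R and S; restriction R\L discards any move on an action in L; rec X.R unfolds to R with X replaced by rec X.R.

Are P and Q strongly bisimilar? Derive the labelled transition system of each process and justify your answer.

bisimilar

LTS(P): 4 reachable states
  m0 = b.(0 | 0 | (0 + 0)) + b.a.(0 + 0) ⊢ -b-> m1, -b-> m2
  m1 = 0 | 0 | (0 + 0) ⊢ (no moves)
  m2 = a.(0 + 0) ⊢ -a-> m3
  m3 = 0 + 0 ⊢ (no moves)
LTS(Q): 4 reachable states
  n0 = b.(0 | 0 | (0 + 0)) + b.(0 + a.(0 + 0)) ⊢ -b-> n1, -b-> n2
  n1 = 0 + a.(0 + 0) ⊢ -a-> n3
  n2 = 0 | 0 | (0 + 0) ⊢ (no moves)
  n3 = 0 + 0 ⊢ (no moves)
Coarsest stable partition (strong bisimilarity classes):
  B0 = {m0, n0}
  B1 = {m2, n1}
  B2 = {m1, m3, n2, n3}
m0 ∈ B0, n0 ∈ B0 → same block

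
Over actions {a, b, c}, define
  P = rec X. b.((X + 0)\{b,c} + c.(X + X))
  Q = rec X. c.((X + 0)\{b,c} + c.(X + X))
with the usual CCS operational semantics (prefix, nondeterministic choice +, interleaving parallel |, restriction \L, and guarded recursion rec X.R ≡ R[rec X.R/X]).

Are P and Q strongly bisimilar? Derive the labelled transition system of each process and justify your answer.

not bisimilar

LTS(P): 3 reachable states
  s0 = rec X. b.((X + 0)\{b,c} + c.(X + X)) has moves —b→ s1
  s1 = ((rec X. b.((X + 0)\{b,c} + c.(X + X))) + 0)\{b,c} + c.((rec X. b.((X + 0)\{b,c} + c.(X + X))) + (rec X. b.((X + 0)\{b,c} + c.(X + X)))) has moves —c→ s2
  s2 = (rec X. b.((X + 0)\{b,c} + c.(X + X))) + (rec X. b.((X + 0)\{b,c} + c.(X + X))) has moves —b→ s1
LTS(Q): 3 reachable states
  t0 = rec X. c.((X + 0)\{b,c} + c.(X + X)) has moves —c→ t1
  t1 = ((rec X. c.((X + 0)\{b,c} + c.(X + X))) + 0)\{b,c} + c.((rec X. c.((X + 0)\{b,c} + c.(X + X))) + (rec X. c.((X + 0)\{b,c} + c.(X + X)))) has moves —c→ t2
  t2 = (rec X. c.((X + 0)\{b,c} + c.(X + X))) + (rec X. c.((X + 0)\{b,c} + c.(X + X))) has moves —c→ t1
Partition-refinement fixed point:
  B0 = {s0, s2}
  B1 = {s1}
  B2 = {t0, t1, t2}
s0 ∈ B0, t0 ∈ B2 → different blocks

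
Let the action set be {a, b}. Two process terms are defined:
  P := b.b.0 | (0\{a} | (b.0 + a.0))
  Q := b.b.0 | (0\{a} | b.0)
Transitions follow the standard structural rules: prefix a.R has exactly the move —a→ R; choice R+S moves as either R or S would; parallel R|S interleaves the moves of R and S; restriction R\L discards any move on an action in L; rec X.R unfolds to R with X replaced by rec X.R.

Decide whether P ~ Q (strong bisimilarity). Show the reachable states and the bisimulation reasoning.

P's transition system — 6 states:
  u0 = b.b.0 | (0\{a} | (b.0 + a.0)) | ··a··> u1, ··b··> u1, ··b··> u2
  u1 = b.b.0 | (0\{a} | 0) | ··b··> u3
  u2 = b.0 | (0\{a} | (b.0 + a.0)) | ··a··> u3, ··b··> u3, ··b··> u4
  u3 = b.0 | (0\{a} | 0) | ··b··> u5
  u4 = 0 | (0\{a} | (b.0 + a.0)) | ··a··> u5, ··b··> u5
  u5 = 0 | (0\{a} | 0) | (no moves)
Q's transition system — 6 states:
  v0 = b.b.0 | (0\{a} | b.0) | ··b··> v1, ··b··> v2
  v1 = b.0 | (0\{a} | b.0) | ··b··> v3, ··b··> v4
  v2 = b.b.0 | (0\{a} | 0) | ··b··> v4
  v3 = 0 | (0\{a} | b.0) | ··b··> v5
  v4 = b.0 | (0\{a} | 0) | ··b··> v5
  v5 = 0 | (0\{a} | 0) | (no moves)
Partition-refinement fixed point:
  B0 = {u0}
  B1 = {u1, v1, v2}
  B2 = {u3, v3, v4}
  B3 = {u5, v5}
  B4 = {u2}
  B5 = {u4}
  B6 = {v0}
u0 ∈ B0, v0 ∈ B6 → different blocks

not bisimilar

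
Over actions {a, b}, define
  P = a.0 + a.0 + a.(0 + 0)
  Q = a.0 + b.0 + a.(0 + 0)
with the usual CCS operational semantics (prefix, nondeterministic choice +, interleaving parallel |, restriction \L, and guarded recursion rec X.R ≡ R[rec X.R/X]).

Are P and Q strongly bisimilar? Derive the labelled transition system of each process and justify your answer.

P ≁ Q

P's transition system — 3 states:
  m0 = a.0 + a.0 + a.(0 + 0) → =a=> m1, =a=> m2
  m1 = 0 → stopped
  m2 = 0 + 0 → stopped
Q's transition system — 3 states:
  n0 = a.0 + b.0 + a.(0 + 0) → =a=> n1, =a=> n2, =b=> n1
  n1 = 0 → stopped
  n2 = 0 + 0 → stopped
Partition-refinement fixed point:
  B0 = {m0}
  B1 = {m1, m2, n1, n2}
  B2 = {n0}
m0 ∈ B0, n0 ∈ B2 → different blocks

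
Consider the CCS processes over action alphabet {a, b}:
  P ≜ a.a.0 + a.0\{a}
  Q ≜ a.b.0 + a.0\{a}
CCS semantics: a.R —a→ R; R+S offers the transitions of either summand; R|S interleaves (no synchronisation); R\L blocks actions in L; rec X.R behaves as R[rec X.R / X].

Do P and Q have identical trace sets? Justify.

trace-distinct — witness ⟨aa⟩

LTS(P): 4 reachable states
  p0 = a.a.0 + a.0\{a} has moves --a--▸ p1, --a--▸ p2
  p1 = 0\{a} has moves ·
  p2 = a.0 has moves --a--▸ p3
  p3 = 0 has moves ·
LTS(Q): 4 reachable states
  q0 = a.b.0 + a.0\{a} has moves --a--▸ q1, --a--▸ q2
  q1 = 0\{a} has moves ·
  q2 = b.0 has moves --b--▸ q3
  q3 = 0 has moves ·
Trace ⟨aa⟩ through P, begin at {p0}:
  step 1 (a): {p1, p2}
  step 2 (a): {p3}
  — P admits the full trace.
Trace ⟨aa⟩ through Q, begin at {q0}:
  step 1 (a): {q1, q2}
  step 2 (a): no successor for Q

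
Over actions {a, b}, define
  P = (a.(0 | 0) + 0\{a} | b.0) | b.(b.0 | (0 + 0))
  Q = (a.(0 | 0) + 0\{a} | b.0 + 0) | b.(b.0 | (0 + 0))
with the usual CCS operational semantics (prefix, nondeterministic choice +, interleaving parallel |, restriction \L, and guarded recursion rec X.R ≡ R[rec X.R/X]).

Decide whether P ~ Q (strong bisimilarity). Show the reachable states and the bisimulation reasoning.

bisimilar

LTS(P): 9 reachable states
  u0 = (a.(0 | 0) + 0\{a} | b.0) | b.(b.0 | (0 + 0)) has moves -a-> u1, -b-> u2, -b-> u3
  u1 = 0 | 0 | b.(b.0 | (0 + 0)) has moves -b-> u4
  u2 = (a.(0 | 0) + 0\{a} | b.0) | (b.0 | (0 + 0)) has moves -a-> u4, -b-> u5, -b-> u6
  u3 = 0\{a} | 0 | b.(b.0 | (0 + 0)) has moves -b-> u6
  u4 = 0 | 0 | (b.0 | (0 + 0)) has moves -b-> u7
  u5 = (a.(0 | 0) + 0\{a} | b.0) | (0 | (0 + 0)) has moves -a-> u7, -b-> u8
  u6 = 0\{a} | 0 | (b.0 | (0 + 0)) has moves -b-> u8
  u7 = 0 | 0 | (0 | (0 + 0)) has moves ·
  u8 = 0\{a} | 0 | (0 | (0 + 0)) has moves ·
LTS(Q): 9 reachable states
  v0 = (a.(0 | 0) + 0\{a} | b.0 + 0) | b.(b.0 | (0 + 0)) has moves -a-> v1, -b-> v2, -b-> v3
  v1 = 0 | 0 | b.(b.0 | (0 + 0)) has moves -b-> v4
  v2 = (a.(0 | 0) + 0\{a} | b.0 + 0) | (b.0 | (0 + 0)) has moves -a-> v4, -b-> v5, -b-> v6
  v3 = 0\{a} | 0 | b.(b.0 | (0 + 0)) has moves -b-> v6
  v4 = 0 | 0 | (b.0 | (0 + 0)) has moves -b-> v7
  v5 = (a.(0 | 0) + 0\{a} | b.0 + 0) | (0 | (0 + 0)) has moves -a-> v7, -b-> v8
  v6 = 0\{a} | 0 | (b.0 | (0 + 0)) has moves -b-> v8
  v7 = 0 | 0 | (0 | (0 + 0)) has moves ·
  v8 = 0\{a} | 0 | (0 | (0 + 0)) has moves ·
Partition-refinement fixed point:
  B0 = {u0, v0}
  B1 = {u1, u3, v1, v3}
  B2 = {u4, u6, v4, v6}
  B3 = {u7, u8, v7, v8}
  B4 = {u2, v2}
  B5 = {u5, v5}
u0 ∈ B0, v0 ∈ B0 → same block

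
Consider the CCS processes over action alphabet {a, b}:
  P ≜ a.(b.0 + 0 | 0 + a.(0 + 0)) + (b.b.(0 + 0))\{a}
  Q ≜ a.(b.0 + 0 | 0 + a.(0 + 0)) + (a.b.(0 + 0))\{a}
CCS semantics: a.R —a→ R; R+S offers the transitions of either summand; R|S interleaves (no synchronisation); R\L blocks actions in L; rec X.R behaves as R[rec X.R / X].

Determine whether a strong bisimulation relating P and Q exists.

not bisimilar

P's transition system — 6 states:
  s0 = a.(b.0 + 0 | 0 + a.(0 + 0)) + (b.b.(0 + 0))\{a} → --a--▸ s1, --b--▸ s2
  s1 = b.0 + 0 | 0 + a.(0 + 0) → --a--▸ s3, --b--▸ s4
  s2 = (b.(0 + 0))\{a} → --b--▸ s5
  s3 = 0 + 0 → deadlocked
  s4 = 0 → deadlocked
  s5 = (0 + 0)\{a} → deadlocked
Q's transition system — 4 states:
  t0 = a.(b.0 + 0 | 0 + a.(0 + 0)) + (a.b.(0 + 0))\{a} → --a--▸ t1
  t1 = b.0 + 0 | 0 + a.(0 + 0) → --a--▸ t2, --b--▸ t3
  t2 = 0 + 0 → deadlocked
  t3 = 0 → deadlocked
Partition-refinement fixed point:
  B0 = {s0}
  B1 = {s1, t1}
  B2 = {s3, s4, s5, t2, t3}
  B3 = {s2}
  B4 = {t0}
s0 ∈ B0, t0 ∈ B4 → different blocks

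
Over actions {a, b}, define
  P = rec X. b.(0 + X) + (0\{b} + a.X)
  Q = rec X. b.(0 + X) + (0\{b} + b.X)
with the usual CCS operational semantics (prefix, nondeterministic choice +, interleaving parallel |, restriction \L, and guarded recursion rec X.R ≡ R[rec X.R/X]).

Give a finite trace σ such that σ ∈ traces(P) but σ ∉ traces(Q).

Reachable graph of P (2 states):
  p0 = rec X. b.(0 + X) + (0\{b} + a.X) has moves —a→ p0, —b→ p1
  p1 = 0 + (rec X. b.(0 + X) + (0\{b} + a.X)) has moves —a→ p0, —b→ p1
Reachable graph of Q (2 states):
  q0 = rec X. b.(0 + X) + (0\{b} + b.X) has moves —b→ q0, —b→ q1
  q1 = 0 + (rec X. b.(0 + X) + (0\{b} + b.X)) has moves —b→ q0, —b→ q1
Executing a from P (initial set {p0}):
  [1] a ⇒ {p0}
  P completes σ.
Executing a from Q (initial set {q0}):
  [1] a ⇒ ∅ (Q stuck)

a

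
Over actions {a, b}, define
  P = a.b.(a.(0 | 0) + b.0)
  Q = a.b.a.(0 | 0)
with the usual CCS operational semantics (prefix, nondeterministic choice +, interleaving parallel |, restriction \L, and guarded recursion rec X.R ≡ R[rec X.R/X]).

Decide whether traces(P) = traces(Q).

traces(P) ≠ traces(Q) — witness ⟨abb⟩

P's transition system — 5 states:
  u0 = a.b.(a.(0 | 0) + b.0) :: —a→ u1
  u1 = b.(a.(0 | 0) + b.0) :: —b→ u2
  u2 = a.(0 | 0) + b.0 :: —a→ u3, —b→ u4
  u3 = 0 | 0 :: stopped
  u4 = 0 :: stopped
Q's transition system — 4 states:
  v0 = a.b.a.(0 | 0) :: —a→ v1
  v1 = b.a.(0 | 0) :: —b→ v2
  v2 = a.(0 | 0) :: —a→ v3
  v3 = 0 | 0 :: stopped
Trace ⟨abb⟩ through P, begin at {u0}:
  after a @ step 1: {u1}
  after b @ step 2: {u2}
  after b @ step 3: {u4}
  ✓ P
Trace ⟨abb⟩ through Q, begin at {v0}:
  after a @ step 1: {v1}
  after b @ step 2: {v2}
  after b @ step 3: ∅ (Q stuck)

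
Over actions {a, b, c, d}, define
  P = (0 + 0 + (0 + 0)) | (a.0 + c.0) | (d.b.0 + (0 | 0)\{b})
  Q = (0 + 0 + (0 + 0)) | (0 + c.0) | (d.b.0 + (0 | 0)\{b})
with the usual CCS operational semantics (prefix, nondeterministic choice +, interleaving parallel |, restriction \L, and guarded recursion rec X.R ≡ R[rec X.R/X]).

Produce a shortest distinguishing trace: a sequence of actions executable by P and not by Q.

P's transition system — 6 states:
  s0 = (0 + 0 + (0 + 0)) | (a.0 + c.0) | (d.b.0 + (0 | 0)\{b}) has moves --a--▸ s1, --c--▸ s1, --d--▸ s2
  s1 = (0 + 0 + (0 + 0)) | 0 | (d.b.0 + (0 | 0)\{b}) has moves --d--▸ s3
  s2 = (0 + 0 + (0 + 0)) | (a.0 + c.0) | b.0 has moves --a--▸ s3, --b--▸ s4, --c--▸ s3
  s3 = (0 + 0 + (0 + 0)) | 0 | b.0 has moves --b--▸ s5
  s4 = (0 + 0 + (0 + 0)) | (a.0 + c.0) | 0 has moves --a--▸ s5, --c--▸ s5
  s5 = (0 + 0 + (0 + 0)) | 0 | 0 has moves deadlocked
Q's transition system — 6 states:
  t0 = (0 + 0 + (0 + 0)) | (0 + c.0) | (d.b.0 + (0 | 0)\{b}) has moves --c--▸ t1, --d--▸ t2
  t1 = (0 + 0 + (0 + 0)) | 0 | (d.b.0 + (0 | 0)\{b}) has moves --d--▸ t3
  t2 = (0 + 0 + (0 + 0)) | (0 + c.0) | b.0 has moves --b--▸ t4, --c--▸ t3
  t3 = (0 + 0 + (0 + 0)) | 0 | b.0 has moves --b--▸ t5
  t4 = (0 + 0 + (0 + 0)) | (0 + c.0) | 0 has moves --c--▸ t5
  t5 = (0 + 0 + (0 + 0)) | 0 | 0 has moves deadlocked
Run σ = ⟨a⟩ on P: start {s0}
  step 1 (a): {s1}
  ✓ P
Run σ = ⟨a⟩ on Q: start {t0}
  step 1 (a): ∅ (Q stuck)

a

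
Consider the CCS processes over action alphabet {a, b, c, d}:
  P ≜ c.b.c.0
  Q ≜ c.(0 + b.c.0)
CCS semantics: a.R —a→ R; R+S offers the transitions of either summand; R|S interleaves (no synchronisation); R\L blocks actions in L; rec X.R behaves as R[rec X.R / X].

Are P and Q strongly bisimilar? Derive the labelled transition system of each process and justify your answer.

YES

LTS(P): 4 reachable states
  s0 = c.b.c.0 | ··c··> s1
  s1 = b.c.0 | ··b··> s2
  s2 = c.0 | ··c··> s3
  s3 = 0 | ·
LTS(Q): 4 reachable states
  t0 = c.(0 + b.c.0) | ··c··> t1
  t1 = 0 + b.c.0 | ··b··> t2
  t2 = c.0 | ··c··> t3
  t3 = 0 | ·
Partition-refinement fixed point:
  B0 = {s0, t0}
  B1 = {s1, t1}
  B2 = {s2, t2}
  B3 = {s3, t3}
s0 ∈ B0, t0 ∈ B0 → same block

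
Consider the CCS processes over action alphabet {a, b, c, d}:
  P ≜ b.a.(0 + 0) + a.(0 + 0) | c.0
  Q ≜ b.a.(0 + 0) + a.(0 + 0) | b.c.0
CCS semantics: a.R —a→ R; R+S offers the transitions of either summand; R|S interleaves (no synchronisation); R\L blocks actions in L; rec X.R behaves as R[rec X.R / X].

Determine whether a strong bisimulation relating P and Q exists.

LTS(P): 6 reachable states
  u0 = b.a.(0 + 0) + a.(0 + 0) | c.0 | —a→ u1, —b→ u2, —c→ u3
  u1 = (0 + 0) | c.0 | —c→ u4
  u2 = a.(0 + 0) | —a→ u5
  u3 = a.(0 + 0) | 0 | —a→ u4
  u4 = (0 + 0) | 0 | deadlocked
  u5 = 0 + 0 | deadlocked
LTS(Q): 8 reachable states
  v0 = b.a.(0 + 0) + a.(0 + 0) | b.c.0 | —a→ v1, —b→ v2, —b→ v3
  v1 = (0 + 0) | b.c.0 | —b→ v4
  v2 = a.(0 + 0) | —a→ v5
  v3 = a.(0 + 0) | c.0 | —a→ v4, —c→ v6
  v4 = (0 + 0) | c.0 | —c→ v7
  v5 = 0 + 0 | deadlocked
  v6 = a.(0 + 0) | 0 | —a→ v7
  v7 = (0 + 0) | 0 | deadlocked
Partition-refinement fixed point:
  B0 = {u0}
  B1 = {u2, u3, v2, v6}
  B2 = {u4, u5, v5, v7}
  B3 = {u1, v4}
  B4 = {v0}
  B5 = {v3}
  B6 = {v1}
u0 ∈ B0, v0 ∈ B4 → different blocks

not bisimilar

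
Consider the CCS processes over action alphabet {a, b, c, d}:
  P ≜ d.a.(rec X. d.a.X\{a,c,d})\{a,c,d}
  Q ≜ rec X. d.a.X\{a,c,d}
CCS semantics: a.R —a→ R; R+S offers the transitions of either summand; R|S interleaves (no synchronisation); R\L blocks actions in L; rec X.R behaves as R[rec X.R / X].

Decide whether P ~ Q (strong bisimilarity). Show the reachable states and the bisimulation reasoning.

P's transition system — 3 states:
  m0 = d.a.(rec X. d.a.X\{a,c,d})\{a,c,d} :: -d-> m1
  m1 = a.(rec X. d.a.X\{a,c,d})\{a,c,d} :: -a-> m2
  m2 = (rec X. d.a.X\{a,c,d})\{a,c,d} :: deadlocked
Q's transition system — 3 states:
  n0 = rec X. d.a.X\{a,c,d} :: -d-> n1
  n1 = a.(rec X. d.a.X\{a,c,d})\{a,c,d} :: -a-> n2
  n2 = (rec X. d.a.X\{a,c,d})\{a,c,d} :: deadlocked
Bisimilarity quotient blocks:
  B0 = {m0, n0}
  B1 = {m1, n1}
  B2 = {m2, n2}
m0 ∈ B0, n0 ∈ B0 → same block

YES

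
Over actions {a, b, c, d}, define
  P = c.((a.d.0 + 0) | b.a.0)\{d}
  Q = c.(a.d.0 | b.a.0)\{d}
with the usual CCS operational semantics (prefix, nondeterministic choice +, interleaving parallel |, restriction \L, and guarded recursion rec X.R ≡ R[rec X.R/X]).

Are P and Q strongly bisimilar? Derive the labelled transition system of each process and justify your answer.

bisimilar

LTS(P): 7 reachable states
  p0 = c.((a.d.0 + 0) | b.a.0)\{d} :: --c--▸ p1
  p1 = ((a.d.0 + 0) | b.a.0)\{d} :: --a--▸ p2, --b--▸ p3
  p2 = (d.0 | b.a.0)\{d} :: --b--▸ p4
  p3 = ((a.d.0 + 0) | a.0)\{d} :: --a--▸ p4, --a--▸ p5
  p4 = (d.0 | a.0)\{d} :: --a--▸ p6
  p5 = ((a.d.0 + 0) | 0)\{d} :: --a--▸ p6
  p6 = (d.0 | 0)\{d} :: ∅
LTS(Q): 7 reachable states
  q0 = c.(a.d.0 | b.a.0)\{d} :: --c--▸ q1
  q1 = (a.d.0 | b.a.0)\{d} :: --a--▸ q2, --b--▸ q3
  q2 = (d.0 | b.a.0)\{d} :: --b--▸ q4
  q3 = (a.d.0 | a.0)\{d} :: --a--▸ q4, --a--▸ q5
  q4 = (d.0 | a.0)\{d} :: --a--▸ q6
  q5 = (a.d.0 | 0)\{d} :: --a--▸ q6
  q6 = (d.0 | 0)\{d} :: ∅
Partition-refinement fixed point:
  B0 = {p0, q0}
  B1 = {p1, q1}
  B2 = {p3, q3}
  B3 = {p4, p5, q4, q5}
  B4 = {p6, q6}
  B5 = {p2, q2}
p0 ∈ B0, q0 ∈ B0 → same block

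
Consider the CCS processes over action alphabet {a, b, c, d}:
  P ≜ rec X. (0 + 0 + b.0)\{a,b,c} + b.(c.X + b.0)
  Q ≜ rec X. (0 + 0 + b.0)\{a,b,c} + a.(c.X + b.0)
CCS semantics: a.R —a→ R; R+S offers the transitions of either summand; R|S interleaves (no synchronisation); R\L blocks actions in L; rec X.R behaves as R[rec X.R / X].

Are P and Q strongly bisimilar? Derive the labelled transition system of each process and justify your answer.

NO

LTS(P): 3 reachable states
  u0 = rec X. (0 + 0 + b.0)\{a,b,c} + b.(c.X + b.0) ⊢ ··b··> u1
  u1 = c.(rec X. (0 + 0 + b.0)\{a,b,c} + b.(c.X + b.0)) + b.0 ⊢ ··b··> u2, ··c··> u0
  u2 = 0 ⊢ ·
LTS(Q): 3 reachable states
  v0 = rec X. (0 + 0 + b.0)\{a,b,c} + a.(c.X + b.0) ⊢ ··a··> v1
  v1 = c.(rec X. (0 + 0 + b.0)\{a,b,c} + a.(c.X + b.0)) + b.0 ⊢ ··b··> v2, ··c··> v0
  v2 = 0 ⊢ ·
Coarsest stable partition (strong bisimilarity classes):
  B0 = {u0}
  B1 = {u1}
  B2 = {u2, v2}
  B3 = {v0}
  B4 = {v1}
u0 ∈ B0, v0 ∈ B3 → different blocks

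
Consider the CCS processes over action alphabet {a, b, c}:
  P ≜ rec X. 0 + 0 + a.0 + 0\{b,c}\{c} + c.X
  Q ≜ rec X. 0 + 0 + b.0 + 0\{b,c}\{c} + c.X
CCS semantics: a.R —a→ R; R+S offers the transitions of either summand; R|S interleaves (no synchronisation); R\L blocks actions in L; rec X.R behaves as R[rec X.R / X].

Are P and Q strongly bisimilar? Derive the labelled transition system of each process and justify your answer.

NO

Reachable graph of P (2 states):
  u0 = rec X. 0 + 0 + a.0 + 0\{b,c}\{c} + c.X has moves =a=> u1, =c=> u0
  u1 = 0 has moves (no moves)
Reachable graph of Q (2 states):
  v0 = rec X. 0 + 0 + b.0 + 0\{b,c}\{c} + c.X has moves =b=> v1, =c=> v0
  v1 = 0 has moves (no moves)
Partition-refinement fixed point:
  B0 = {u0}
  B1 = {u1, v1}
  B2 = {v0}
u0 ∈ B0, v0 ∈ B2 → different blocks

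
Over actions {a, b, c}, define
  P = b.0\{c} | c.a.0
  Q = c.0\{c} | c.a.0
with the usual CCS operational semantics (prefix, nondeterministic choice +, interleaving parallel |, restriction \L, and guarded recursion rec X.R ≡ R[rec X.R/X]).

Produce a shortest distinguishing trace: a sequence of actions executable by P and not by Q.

b

P's transition system — 6 states:
  u0 = b.0\{c} | c.a.0 has moves =b=> u1, =c=> u2
  u1 = 0\{c} | c.a.0 has moves =c=> u3
  u2 = b.0\{c} | a.0 has moves =a=> u4, =b=> u3
  u3 = 0\{c} | a.0 has moves =a=> u5
  u4 = b.0\{c} | 0 has moves =b=> u5
  u5 = 0\{c} | 0 has moves deadlocked
Q's transition system — 6 states:
  v0 = c.0\{c} | c.a.0 has moves =c=> v1, =c=> v2
  v1 = 0\{c} | c.a.0 has moves =c=> v3
  v2 = c.0\{c} | a.0 has moves =a=> v4, =c=> v3
  v3 = 0\{c} | a.0 has moves =a=> v5
  v4 = c.0\{c} | 0 has moves =c=> v5
  v5 = 0\{c} | 0 has moves deadlocked
Trace ⟨b⟩ through P, begin at {u0}:
  [1] b ⇒ {u1}
  P completes σ.
Trace ⟨b⟩ through Q, begin at {v0}:
  [1] b ⇒ ∅ (Q stuck)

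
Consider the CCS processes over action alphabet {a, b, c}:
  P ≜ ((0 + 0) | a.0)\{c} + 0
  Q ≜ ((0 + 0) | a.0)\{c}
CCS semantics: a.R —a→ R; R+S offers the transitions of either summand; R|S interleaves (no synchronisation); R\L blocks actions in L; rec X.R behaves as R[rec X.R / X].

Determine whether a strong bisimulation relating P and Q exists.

YES

LTS(P): 2 reachable states
  m0 = ((0 + 0) | a.0)\{c} + 0 has moves --a--▸ m1
  m1 = ((0 + 0) | 0)\{c} has moves ∅
LTS(Q): 2 reachable states
  n0 = ((0 + 0) | a.0)\{c} has moves --a--▸ n1
  n1 = ((0 + 0) | 0)\{c} has moves ∅
Coarsest stable partition (strong bisimilarity classes):
  B0 = {m0, n0}
  B1 = {m1, n1}
m0 ∈ B0, n0 ∈ B0 → same block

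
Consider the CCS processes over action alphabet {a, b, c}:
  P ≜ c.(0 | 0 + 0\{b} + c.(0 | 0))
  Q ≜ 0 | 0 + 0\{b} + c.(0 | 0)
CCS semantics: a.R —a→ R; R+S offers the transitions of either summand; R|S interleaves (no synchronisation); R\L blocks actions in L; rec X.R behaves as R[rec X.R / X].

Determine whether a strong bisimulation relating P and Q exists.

Reachable graph of P (3 states):
  u0 = c.(0 | 0 + 0\{b} + c.(0 | 0)) → -c-> u1
  u1 = 0 | 0 + 0\{b} + c.(0 | 0) → -c-> u2
  u2 = 0 | 0 → ∅
Reachable graph of Q (2 states):
  v0 = 0 | 0 + 0\{b} + c.(0 | 0) → -c-> v1
  v1 = 0 | 0 → ∅
Bisimilarity quotient blocks:
  B0 = {u0}
  B1 = {u1, v0}
  B2 = {u2, v1}
u0 ∈ B0, v0 ∈ B1 → different blocks

not bisimilar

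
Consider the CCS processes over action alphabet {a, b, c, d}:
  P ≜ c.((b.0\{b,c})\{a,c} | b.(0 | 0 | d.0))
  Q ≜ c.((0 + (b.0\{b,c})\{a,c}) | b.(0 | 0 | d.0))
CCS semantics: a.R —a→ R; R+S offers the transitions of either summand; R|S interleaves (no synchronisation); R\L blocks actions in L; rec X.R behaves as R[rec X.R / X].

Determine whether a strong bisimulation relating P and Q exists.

LTS(P): 7 reachable states
  p0 = c.((b.0\{b,c})\{a,c} | b.(0 | 0 | d.0)) → =c=> p1
  p1 = (b.0\{b,c})\{a,c} | b.(0 | 0 | d.0) → =b=> p2, =b=> p3
  p2 = (b.0\{b,c})\{a,c} | (0 | 0 | d.0) → =b=> p4, =d=> p5
  p3 = 0\{b,c}\{a,c} | b.(0 | 0 | d.0) → =b=> p4
  p4 = 0\{b,c}\{a,c} | (0 | 0 | d.0) → =d=> p6
  p5 = (b.0\{b,c})\{a,c} | (0 | 0 | 0) → =b=> p6
  p6 = 0\{b,c}\{a,c} | (0 | 0 | 0) → ∅
LTS(Q): 7 reachable states
  q0 = c.((0 + (b.0\{b,c})\{a,c}) | b.(0 | 0 | d.0)) → =c=> q1
  q1 = (0 + (b.0\{b,c})\{a,c}) | b.(0 | 0 | d.0) → =b=> q2, =b=> q3
  q2 = (0 + (b.0\{b,c})\{a,c}) | (0 | 0 | d.0) → =b=> q4, =d=> q5
  q3 = 0\{b,c}\{a,c} | b.(0 | 0 | d.0) → =b=> q4
  q4 = 0\{b,c}\{a,c} | (0 | 0 | d.0) → =d=> q6
  q5 = (0 + (b.0\{b,c})\{a,c}) | (0 | 0 | 0) → =b=> q6
  q6 = 0\{b,c}\{a,c} | (0 | 0 | 0) → ∅
Partition-refinement fixed point:
  B0 = {p0, q0}
  B1 = {p1, q1}
  B2 = {p2, q2}
  B3 = {p5, q5}
  B4 = {p6, q6}
  B5 = {p4, q4}
  B6 = {p3, q3}
p0 ∈ B0, q0 ∈ B0 → same block

P ~ Q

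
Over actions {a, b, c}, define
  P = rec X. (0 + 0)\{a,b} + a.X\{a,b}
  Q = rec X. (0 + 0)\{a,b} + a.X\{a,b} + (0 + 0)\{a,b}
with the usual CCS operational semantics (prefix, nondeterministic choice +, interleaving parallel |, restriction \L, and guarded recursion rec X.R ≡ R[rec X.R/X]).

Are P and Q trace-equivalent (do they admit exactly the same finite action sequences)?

traces(P) = traces(Q)

P's transition system — 2 states:
  p0 = rec X. (0 + 0)\{a,b} + a.X\{a,b} has moves -a-> p1
  p1 = (rec X. (0 + 0)\{a,b} + a.X\{a,b})\{a,b} has moves (no moves)
Q's transition system — 2 states:
  q0 = rec X. (0 + 0)\{a,b} + a.X\{a,b} + (0 + 0)\{a,b} has moves -a-> q1
  q1 = (rec X. (0 + 0)\{a,b} + a.X\{a,b} + (0 + 0)\{a,b})\{a,b} has moves (no moves)
Coarsest stable partition (strong bisimilarity classes):
  B0 = {p0, q0}
  B1 = {p1, q1}
p0 ∈ B0, q0 ∈ B0 → same block
Bisimilar ⇒ trace-equivalent.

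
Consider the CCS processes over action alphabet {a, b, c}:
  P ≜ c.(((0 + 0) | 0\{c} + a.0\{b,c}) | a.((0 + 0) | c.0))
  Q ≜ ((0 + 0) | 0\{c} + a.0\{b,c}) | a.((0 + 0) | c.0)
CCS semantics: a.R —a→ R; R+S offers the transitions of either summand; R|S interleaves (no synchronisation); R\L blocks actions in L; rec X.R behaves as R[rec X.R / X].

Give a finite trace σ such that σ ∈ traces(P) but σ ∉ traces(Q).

P's transition system — 7 states:
  m0 = c.(((0 + 0) | 0\{c} + a.0\{b,c}) | a.((0 + 0) | c.0)) | -c-> m1
  m1 = ((0 + 0) | 0\{c} + a.0\{b,c}) | a.((0 + 0) | c.0) | -a-> m2, -a-> m3
  m2 = ((0 + 0) | 0\{c} + a.0\{b,c}) | ((0 + 0) | c.0) | -a-> m4, -c-> m5
  m3 = 0\{b,c} | a.((0 + 0) | c.0) | -a-> m4
  m4 = 0\{b,c} | ((0 + 0) | c.0) | -c-> m6
  m5 = ((0 + 0) | 0\{c} + a.0\{b,c}) | ((0 + 0) | 0) | -a-> m6
  m6 = 0\{b,c} | ((0 + 0) | 0) | ∅
Q's transition system — 6 states:
  n0 = ((0 + 0) | 0\{c} + a.0\{b,c}) | a.((0 + 0) | c.0) | -a-> n1, -a-> n2
  n1 = ((0 + 0) | 0\{c} + a.0\{b,c}) | ((0 + 0) | c.0) | -a-> n3, -c-> n4
  n2 = 0\{b,c} | a.((0 + 0) | c.0) | -a-> n3
  n3 = 0\{b,c} | ((0 + 0) | c.0) | -c-> n5
  n4 = ((0 + 0) | 0\{c} + a.0\{b,c}) | ((0 + 0) | 0) | -a-> n5
  n5 = 0\{b,c} | ((0 + 0) | 0) | ∅
Executing c from P (initial set {m0}):
  after c @ step 1: {m1}
  ✓ P
Executing c from Q (initial set {n0}):
  after c @ step 1: no successor for Q

c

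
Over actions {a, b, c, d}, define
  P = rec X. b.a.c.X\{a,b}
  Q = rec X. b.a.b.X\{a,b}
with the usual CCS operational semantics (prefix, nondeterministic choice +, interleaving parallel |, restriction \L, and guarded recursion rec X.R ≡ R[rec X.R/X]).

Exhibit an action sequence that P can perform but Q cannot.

LTS(P): 4 reachable states
  p0 = rec X. b.a.c.X\{a,b} :: --b--▸ p1
  p1 = a.c.(rec X. b.a.c.X\{a,b})\{a,b} :: --a--▸ p2
  p2 = c.(rec X. b.a.c.X\{a,b})\{a,b} :: --c--▸ p3
  p3 = (rec X. b.a.c.X\{a,b})\{a,b} :: ·
LTS(Q): 4 reachable states
  q0 = rec X. b.a.b.X\{a,b} :: --b--▸ q1
  q1 = a.b.(rec X. b.a.b.X\{a,b})\{a,b} :: --a--▸ q2
  q2 = b.(rec X. b.a.b.X\{a,b})\{a,b} :: --b--▸ q3
  q3 = (rec X. b.a.b.X\{a,b})\{a,b} :: ·
Run σ = ⟨bac⟩ on P: start {p0}
  after b @ step 1: {p1}
  after a @ step 2: {p2}
  after c @ step 3: {p3}
  P completes σ.
Run σ = ⟨bac⟩ on Q: start {q0}
  after b @ step 1: {q1}
  after a @ step 2: {q2}
  after c @ step 3: ∅  — Q cannot continue

bac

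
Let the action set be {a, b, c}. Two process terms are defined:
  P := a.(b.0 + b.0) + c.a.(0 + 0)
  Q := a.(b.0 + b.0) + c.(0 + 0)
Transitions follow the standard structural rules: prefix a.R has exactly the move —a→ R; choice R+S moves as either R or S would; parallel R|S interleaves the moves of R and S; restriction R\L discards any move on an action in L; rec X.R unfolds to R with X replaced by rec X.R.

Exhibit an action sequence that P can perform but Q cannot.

P's transition system — 5 states:
  p0 = a.(b.0 + b.0) + c.a.(0 + 0) has moves —a→ p1, —c→ p2
  p1 = b.0 + b.0 has moves —b→ p3
  p2 = a.(0 + 0) has moves —a→ p4
  p3 = 0 has moves stopped
  p4 = 0 + 0 has moves stopped
Q's transition system — 4 states:
  q0 = a.(b.0 + b.0) + c.(0 + 0) has moves —a→ q1, —c→ q2
  q1 = b.0 + b.0 has moves —b→ q3
  q2 = 0 + 0 has moves stopped
  q3 = 0 has moves stopped
Executing ca from P (initial set {p0}):
  [1] c ⇒ {p2}
  [2] a ⇒ {p4}
  — P admits the full trace.
Executing ca from Q (initial set {q0}):
  [1] c ⇒ {q2}
  [2] a ⇒ ∅ (Q stuck)

ca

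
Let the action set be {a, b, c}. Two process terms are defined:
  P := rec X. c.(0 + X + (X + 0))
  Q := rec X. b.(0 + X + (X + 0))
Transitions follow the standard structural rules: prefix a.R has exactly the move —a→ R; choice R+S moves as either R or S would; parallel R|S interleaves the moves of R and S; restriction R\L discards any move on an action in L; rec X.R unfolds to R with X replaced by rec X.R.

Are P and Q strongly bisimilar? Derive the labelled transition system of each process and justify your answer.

P's transition system — 2 states:
  s0 = rec X. c.(0 + X + (X + 0)) :: =c=> s1
  s1 = 0 + (rec X. c.(0 + X + (X + 0))) + ((rec X. c.(0 + X + (X + 0))) + 0) :: =c=> s1
Q's transition system — 2 states:
  t0 = rec X. b.(0 + X + (X + 0)) :: =b=> t1
  t1 = 0 + (rec X. b.(0 + X + (X + 0))) + ((rec X. b.(0 + X + (X + 0))) + 0) :: =b=> t1
Coarsest stable partition (strong bisimilarity classes):
  B0 = {s0, s1}
  B1 = {t0, t1}
s0 ∈ B0, t0 ∈ B1 → different blocks

NO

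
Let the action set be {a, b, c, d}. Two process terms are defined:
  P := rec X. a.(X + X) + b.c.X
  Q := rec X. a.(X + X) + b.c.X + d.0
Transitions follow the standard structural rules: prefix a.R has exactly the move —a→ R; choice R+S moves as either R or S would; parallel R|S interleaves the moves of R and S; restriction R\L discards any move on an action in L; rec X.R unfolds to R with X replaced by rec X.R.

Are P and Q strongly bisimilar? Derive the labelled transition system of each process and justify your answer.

P ≁ Q

P's transition system — 3 states:
  p0 = rec X. a.(X + X) + b.c.X → -a-> p1, -b-> p2
  p1 = (rec X. a.(X + X) + b.c.X) + (rec X. a.(X + X) + b.c.X) → -a-> p1, -b-> p2
  p2 = c.(rec X. a.(X + X) + b.c.X) → -c-> p0
Q's transition system — 4 states:
  q0 = rec X. a.(X + X) + b.c.X + d.0 → -a-> q1, -b-> q2, -d-> q3
  q1 = (rec X. a.(X + X) + b.c.X + d.0) + (rec X. a.(X + X) + b.c.X + d.0) → -a-> q1, -b-> q2, -d-> q3
  q2 = c.(rec X. a.(X + X) + b.c.X + d.0) → -c-> q0
  q3 = 0 → ∅
Bisimilarity quotient blocks:
  B0 = {p0, p1}
  B1 = {p2}
  B2 = {q0, q1}
  B3 = {q3}
  B4 = {q2}
p0 ∈ B0, q0 ∈ B2 → different blocks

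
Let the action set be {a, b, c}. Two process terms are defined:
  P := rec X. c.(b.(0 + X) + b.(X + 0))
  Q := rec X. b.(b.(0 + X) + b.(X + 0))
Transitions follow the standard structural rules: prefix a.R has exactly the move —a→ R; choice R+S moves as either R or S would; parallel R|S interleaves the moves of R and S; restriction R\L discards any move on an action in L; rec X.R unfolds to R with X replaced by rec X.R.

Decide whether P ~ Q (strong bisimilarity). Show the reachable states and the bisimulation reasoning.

not bisimilar

Reachable graph of P (4 states):
  u0 = rec X. c.(b.(0 + X) + b.(X + 0)) → --c--▸ u1
  u1 = b.(0 + (rec X. c.(b.(0 + X) + b.(X + 0)))) + b.((rec X. c.(b.(0 + X) + b.(X + 0))) + 0) → --b--▸ u2, --b--▸ u3
  u2 = (rec X. c.(b.(0 + X) + b.(X + 0))) + 0 → --c--▸ u1
  u3 = 0 + (rec X. c.(b.(0 + X) + b.(X + 0))) → --c--▸ u1
Reachable graph of Q (4 states):
  v0 = rec X. b.(b.(0 + X) + b.(X + 0)) → --b--▸ v1
  v1 = b.(0 + (rec X. b.(b.(0 + X) + b.(X + 0)))) + b.((rec X. b.(b.(0 + X) + b.(X + 0))) + 0) → --b--▸ v2, --b--▸ v3
  v2 = (rec X. b.(b.(0 + X) + b.(X + 0))) + 0 → --b--▸ v1
  v3 = 0 + (rec X. b.(b.(0 + X) + b.(X + 0))) → --b--▸ v1
Partition-refinement fixed point:
  B0 = {u0, u2, u3}
  B1 = {u1}
  B2 = {v0, v1, v2, v3}
u0 ∈ B0, v0 ∈ B2 → different blocks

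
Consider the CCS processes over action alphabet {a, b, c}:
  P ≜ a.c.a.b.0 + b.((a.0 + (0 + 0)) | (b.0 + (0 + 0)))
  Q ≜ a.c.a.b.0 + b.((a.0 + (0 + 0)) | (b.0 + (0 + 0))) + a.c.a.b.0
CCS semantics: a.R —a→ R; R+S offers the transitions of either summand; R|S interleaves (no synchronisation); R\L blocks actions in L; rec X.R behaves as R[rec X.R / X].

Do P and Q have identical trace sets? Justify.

LTS(P): 9 reachable states
  s0 = a.c.a.b.0 + b.((a.0 + (0 + 0)) | (b.0 + (0 + 0))) → -a-> s1, -b-> s2
  s1 = c.a.b.0 → -c-> s3
  s2 = (a.0 + (0 + 0)) | (b.0 + (0 + 0)) → -a-> s4, -b-> s5
  s3 = a.b.0 → -a-> s6
  s4 = 0 | (b.0 + (0 + 0)) → -b-> s7
  s5 = (a.0 + (0 + 0)) | 0 → -a-> s7
  s6 = b.0 → -b-> s8
  s7 = 0 | 0 → stopped
  s8 = 0 → stopped
LTS(Q): 9 reachable states
  t0 = a.c.a.b.0 + b.((a.0 + (0 + 0)) | (b.0 + (0 + 0))) + a.c.a.b.0 → -a-> t1, -b-> t2
  t1 = c.a.b.0 → -c-> t3
  t2 = (a.0 + (0 + 0)) | (b.0 + (0 + 0)) → -a-> t4, -b-> t5
  t3 = a.b.0 → -a-> t6
  t4 = 0 | (b.0 + (0 + 0)) → -b-> t7
  t5 = (a.0 + (0 + 0)) | 0 → -a-> t7
  t6 = b.0 → -b-> t8
  t7 = 0 | 0 → stopped
  t8 = 0 → stopped
Partition-refinement fixed point:
  B0 = {s0, t0}
  B1 = {s2, t2}
  B2 = {s4, s6, t4, t6}
  B3 = {s7, s8, t7, t8}
  B4 = {s5, t5}
  B5 = {s1, t1}
  B6 = {s3, t3}
s0 ∈ B0, t0 ∈ B0 → same block
Bisimilar ⇒ trace-equivalent.

trace-equivalent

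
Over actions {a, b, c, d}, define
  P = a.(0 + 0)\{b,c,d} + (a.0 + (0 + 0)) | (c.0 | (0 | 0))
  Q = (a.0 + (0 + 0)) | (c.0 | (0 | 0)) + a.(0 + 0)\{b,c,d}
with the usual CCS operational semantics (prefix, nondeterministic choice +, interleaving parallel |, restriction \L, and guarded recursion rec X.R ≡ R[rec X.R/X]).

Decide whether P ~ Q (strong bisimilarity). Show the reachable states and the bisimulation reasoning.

P ~ Q

P's transition system — 5 states:
  s0 = a.(0 + 0)\{b,c,d} + (a.0 + (0 + 0)) | (c.0 | (0 | 0)) has moves --a--▸ s1, --a--▸ s2, --c--▸ s3
  s1 = (0 + 0)\{b,c,d} has moves deadlocked
  s2 = 0 | (c.0 | (0 | 0)) has moves --c--▸ s4
  s3 = (a.0 + (0 + 0)) | (0 | (0 | 0)) has moves --a--▸ s4
  s4 = 0 | (0 | (0 | 0)) has moves deadlocked
Q's transition system — 5 states:
  t0 = (a.0 + (0 + 0)) | (c.0 | (0 | 0)) + a.(0 + 0)\{b,c,d} has moves --a--▸ t1, --a--▸ t2, --c--▸ t3
  t1 = (0 + 0)\{b,c,d} has moves deadlocked
  t2 = 0 | (c.0 | (0 | 0)) has moves --c--▸ t4
  t3 = (a.0 + (0 + 0)) | (0 | (0 | 0)) has moves --a--▸ t4
  t4 = 0 | (0 | (0 | 0)) has moves deadlocked
Coarsest stable partition (strong bisimilarity classes):
  B0 = {s0, t0}
  B1 = {s1, s4, t1, t4}
  B2 = {s3, t3}
  B3 = {s2, t2}
s0 ∈ B0, t0 ∈ B0 → same block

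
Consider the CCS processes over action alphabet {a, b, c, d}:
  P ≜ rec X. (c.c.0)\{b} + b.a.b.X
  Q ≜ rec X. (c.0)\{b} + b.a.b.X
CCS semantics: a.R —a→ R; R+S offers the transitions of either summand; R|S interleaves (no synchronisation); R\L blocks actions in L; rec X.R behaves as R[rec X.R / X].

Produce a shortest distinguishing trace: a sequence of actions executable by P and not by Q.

cc

Reachable graph of P (5 states):
  m0 = rec X. (c.c.0)\{b} + b.a.b.X :: —b→ m1, —c→ m2
  m1 = a.b.(rec X. (c.c.0)\{b} + b.a.b.X) :: —a→ m3
  m2 = (c.0)\{b} :: —c→ m4
  m3 = b.(rec X. (c.c.0)\{b} + b.a.b.X) :: —b→ m0
  m4 = 0\{b} :: ∅
Reachable graph of Q (4 states):
  n0 = rec X. (c.0)\{b} + b.a.b.X :: —b→ n1, —c→ n2
  n1 = a.b.(rec X. (c.0)\{b} + b.a.b.X) :: —a→ n3
  n2 = 0\{b} :: ∅
  n3 = b.(rec X. (c.0)\{b} + b.a.b.X) :: —b→ n0
Executing cc from P (initial set {m0}):
  [1] c ⇒ {m2}
  [2] c ⇒ {m4}
  — P admits the full trace.
Executing cc from Q (initial set {n0}):
  [1] c ⇒ {n2}
  [2] c ⇒ ∅  — Q cannot continue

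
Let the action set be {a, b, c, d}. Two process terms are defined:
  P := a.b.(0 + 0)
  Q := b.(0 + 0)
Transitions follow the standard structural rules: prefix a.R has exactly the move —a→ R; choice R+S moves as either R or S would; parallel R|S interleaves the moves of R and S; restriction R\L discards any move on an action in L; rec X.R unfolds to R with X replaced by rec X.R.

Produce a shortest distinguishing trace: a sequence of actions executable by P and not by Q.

Reachable graph of P (3 states):
  s0 = a.b.(0 + 0) :: =a=> s1
  s1 = b.(0 + 0) :: =b=> s2
  s2 = 0 + 0 :: (no moves)
Reachable graph of Q (2 states):
  t0 = b.(0 + 0) :: =b=> t1
  t1 = 0 + 0 :: (no moves)
Run σ = ⟨a⟩ on P: start {s0}
  after a @ step 1: {s1}
  ✓ P
Run σ = ⟨a⟩ on Q: start {t0}
  after a @ step 1: no successor for Q

a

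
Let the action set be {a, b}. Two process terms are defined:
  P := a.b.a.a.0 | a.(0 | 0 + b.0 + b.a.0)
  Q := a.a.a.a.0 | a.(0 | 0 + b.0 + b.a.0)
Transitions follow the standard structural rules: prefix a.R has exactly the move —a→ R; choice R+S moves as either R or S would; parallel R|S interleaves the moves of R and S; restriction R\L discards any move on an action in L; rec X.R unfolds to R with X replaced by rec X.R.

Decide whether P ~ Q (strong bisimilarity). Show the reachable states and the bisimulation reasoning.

NO

LTS(P): 20 reachable states
  u0 = a.b.a.a.0 | a.(0 | 0 + b.0 + b.a.0) has moves =a=> u1, =a=> u2
  u1 = a.b.a.a.0 | (0 | 0 + b.0 + b.a.0) has moves =a=> u3, =b=> u4, =b=> u5
  u2 = b.a.a.0 | a.(0 | 0 + b.0 + b.a.0) has moves =a=> u3, =b=> u6
  u3 = b.a.a.0 | (0 | 0 + b.0 + b.a.0) has moves =b=> u7, =b=> u8, =b=> u9
  u4 = a.b.a.a.0 | 0 has moves =a=> u8
  u5 = a.b.a.a.0 | a.0 has moves =a=> u4, =a=> u9
  u6 = a.a.0 | a.(0 | 0 + b.0 + b.a.0) has moves =a=> u10, =a=> u7
  u7 = a.a.0 | (0 | 0 + b.0 + b.a.0) has moves =a=> u11, =b=> u12, =b=> u13
  u8 = b.a.a.0 | 0 has moves =b=> u12
  u9 = b.a.a.0 | a.0 has moves =a=> u8, =b=> u13
  u10 = a.0 | a.(0 | 0 + b.0 + b.a.0) has moves =a=> u11, =a=> u14
  u11 = a.0 | (0 | 0 + b.0 + b.a.0) has moves =a=> u15, =b=> u16, =b=> u17
  u12 = a.a.0 | 0 has moves =a=> u16
  u13 = a.a.0 | a.0 has moves =a=> u12, =a=> u17
  u14 = 0 | a.(0 | 0 + b.0 + b.a.0) has moves =a=> u15
  u15 = 0 | (0 | 0 + b.0 + b.a.0) has moves =b=> u18, =b=> u19
  u16 = a.0 | 0 has moves =a=> u18
  u17 = a.0 | a.0 has moves =a=> u16, =a=> u19
  u18 = 0 | 0 has moves ∅
  u19 = 0 | a.0 has moves =a=> u18
LTS(Q): 20 reachable states
  v0 = a.a.a.a.0 | a.(0 | 0 + b.0 + b.a.0) has moves =a=> v1, =a=> v2
  v1 = a.a.a.0 | a.(0 | 0 + b.0 + b.a.0) has moves =a=> v3, =a=> v4
  v2 = a.a.a.a.0 | (0 | 0 + b.0 + b.a.0) has moves =a=> v4, =b=> v5, =b=> v6
  v3 = a.a.0 | a.(0 | 0 + b.0 + b.a.0) has moves =a=> v7, =a=> v8
  v4 = a.a.a.0 | (0 | 0 + b.0 + b.a.0) has moves =a=> v8, =b=> v10, =b=> v9
  v5 = a.a.a.a.0 | 0 has moves =a=> v9
  v6 = a.a.a.a.0 | a.0 has moves =a=> v10, =a=> v5
  v7 = a.0 | a.(0 | 0 + b.0 + b.a.0) has moves =a=> v11, =a=> v12
  v8 = a.a.0 | (0 | 0 + b.0 + b.a.0) has moves =a=> v12, =b=> v13, =b=> v14
  v9 = a.a.a.0 | 0 has moves =a=> v13
  v10 = a.a.a.0 | a.0 has moves =a=> v14, =a=> v9
  v11 = 0 | a.(0 | 0 + b.0 + b.a.0) has moves =a=> v15
  v12 = a.0 | (0 | 0 + b.0 + b.a.0) has moves =a=> v15, =b=> v16, =b=> v17
  v13 = a.a.0 | 0 has moves =a=> v16
  v14 = a.a.0 | a.0 has moves =a=> v13, =a=> v17
  v15 = 0 | (0 | 0 + b.0 + b.a.0) has moves =b=> v18, =b=> v19
  v16 = a.0 | 0 has moves =a=> v18
  v17 = a.0 | a.0 has moves =a=> v16, =a=> v19
  v18 = 0 | 0 has moves ∅
  v19 = 0 | a.0 has moves =a=> v18
Coarsest stable partition (strong bisimilarity classes):
  B0 = {u0}
  B1 = {u2}
  B2 = {u3}
  B3 = {u7, v8}
  B4 = {u11, v12}
  B5 = {u15, v15}
  B6 = {u16, u19, v16, v19}
  B7 = {u18, v18}
  B8 = {u12, u17, v13, v17}
  B9 = {u13, v14, v9}
  B10 = {u9}
  B11 = {u8}
  B12 = {u6, v3}
  B13 = {u10, v7}
  B14 = {u14, v11}
  B15 = {u1}
  B16 = {u4}
  B17 = {u5}
  B18 = {v0}
  B19 = {v1}
  B20 = {v4}
  B21 = {v10, v5}
  B22 = {v2}
  B23 = {v6}
u0 ∈ B0, v0 ∈ B18 → different blocks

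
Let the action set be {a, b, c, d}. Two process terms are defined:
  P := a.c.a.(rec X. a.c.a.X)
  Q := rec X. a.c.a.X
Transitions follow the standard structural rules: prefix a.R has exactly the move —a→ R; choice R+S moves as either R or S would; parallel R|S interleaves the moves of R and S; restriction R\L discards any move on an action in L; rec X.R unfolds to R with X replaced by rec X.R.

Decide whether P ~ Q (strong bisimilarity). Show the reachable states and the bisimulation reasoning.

P ~ Q

LTS(P): 4 reachable states
  m0 = a.c.a.(rec X. a.c.a.X) | —a→ m1
  m1 = c.a.(rec X. a.c.a.X) | —c→ m2
  m2 = a.(rec X. a.c.a.X) | —a→ m3
  m3 = rec X. a.c.a.X | —a→ m1
LTS(Q): 3 reachable states
  n0 = rec X. a.c.a.X | —a→ n1
  n1 = c.a.(rec X. a.c.a.X) | —c→ n2
  n2 = a.(rec X. a.c.a.X) | —a→ n0
Coarsest stable partition (strong bisimilarity classes):
  B0 = {m0, m3, n0}
  B1 = {m1, n1}
  B2 = {m2, n2}
m0 ∈ B0, n0 ∈ B0 → same block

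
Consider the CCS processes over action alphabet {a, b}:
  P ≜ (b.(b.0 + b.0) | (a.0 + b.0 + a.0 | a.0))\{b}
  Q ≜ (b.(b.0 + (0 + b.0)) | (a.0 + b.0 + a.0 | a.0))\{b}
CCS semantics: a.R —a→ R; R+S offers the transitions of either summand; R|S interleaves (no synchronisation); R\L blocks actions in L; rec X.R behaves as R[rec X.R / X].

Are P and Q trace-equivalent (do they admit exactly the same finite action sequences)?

LTS(P): 5 reachable states
  p0 = (b.(b.0 + b.0) | (a.0 + b.0 + a.0 | a.0))\{b} | -a-> p1, -a-> p2, -a-> p3
  p1 = (b.(b.0 + b.0) | (0 | a.0))\{b} | -a-> p4
  p2 = (b.(b.0 + b.0) | (a.0 | 0))\{b} | -a-> p4
  p3 = (b.(b.0 + b.0) | 0)\{b} | deadlocked
  p4 = (b.(b.0 + b.0) | (0 | 0))\{b} | deadlocked
LTS(Q): 5 reachable states
  q0 = (b.(b.0 + (0 + b.0)) | (a.0 + b.0 + a.0 | a.0))\{b} | -a-> q1, -a-> q2, -a-> q3
  q1 = (b.(b.0 + (0 + b.0)) | (0 | a.0))\{b} | -a-> q4
  q2 = (b.(b.0 + (0 + b.0)) | (a.0 | 0))\{b} | -a-> q4
  q3 = (b.(b.0 + (0 + b.0)) | 0)\{b} | deadlocked
  q4 = (b.(b.0 + (0 + b.0)) | (0 | 0))\{b} | deadlocked
Bisimilarity quotient blocks:
  B0 = {p0, q0}
  B1 = {p3, p4, q3, q4}
  B2 = {p1, p2, q1, q2}
p0 ∈ B0, q0 ∈ B0 → same block
Bisimilar ⇒ trace-equivalent.

trace-equivalent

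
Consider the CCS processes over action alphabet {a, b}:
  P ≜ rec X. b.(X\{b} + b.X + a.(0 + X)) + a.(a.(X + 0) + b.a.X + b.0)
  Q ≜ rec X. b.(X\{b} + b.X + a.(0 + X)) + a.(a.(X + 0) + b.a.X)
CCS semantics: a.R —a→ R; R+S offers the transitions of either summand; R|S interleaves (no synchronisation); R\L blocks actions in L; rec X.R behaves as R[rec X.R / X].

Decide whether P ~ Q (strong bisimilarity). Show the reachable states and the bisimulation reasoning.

P ≁ Q

Reachable graph of P (9 states):
  u0 = rec X. b.(X\{b} + b.X + a.(0 + X)) + a.(a.(X + 0) + b.a.X + b.0) → =a=> u1, =b=> u2
  u1 = a.((rec X. b.(X\{b} + b.X + a.(0 + X)) + a.(a.(X + 0) + b.a.X + b.0)) + 0) + b.a.(rec X. b.(X\{b} + b.X + a.(0 + X)) + a.(a.(X + 0) + b.a.X + b.0)) + b.0 → =a=> u3, =b=> u4, =b=> u5
  u2 = (rec X. b.(X\{b} + b.X + a.(0 + X)) + a.(a.(X + 0) + b.a.X + b.0))\{b} + b.(rec X. b.(X\{b} + b.X + a.(0 + X)) + a.(a.(X + 0) + b.a.X + b.0)) + a.(0 + (rec X. b.(X\{b} + b.X + a.(0 + X)) + a.(a.(X + 0) + b.a.X + b.0))) → =a=> u6, =a=> u7, =b=> u0
  u3 = (rec X. b.(X\{b} + b.X + a.(0 + X)) + a.(a.(X + 0) + b.a.X + b.0)) + 0 → =a=> u1, =b=> u2
  u4 = 0 → deadlocked
  u5 = a.(rec X. b.(X\{b} + b.X + a.(0 + X)) + a.(a.(X + 0) + b.a.X + b.0)) → =a=> u0
  u6 = (a.((rec X. b.(X\{b} + b.X + a.(0 + X)) + a.(a.(X + 0) + b.a.X + b.0)) + 0) + b.a.(rec X. b.(X\{b} + b.X + a.(0 + X)) + a.(a.(X + 0) + b.a.X + b.0)) + b.0)\{b} → =a=> u8
  u7 = 0 + (rec X. b.(X\{b} + b.X + a.(0 + X)) + a.(a.(X + 0) + b.a.X + b.0)) → =a=> u1, =b=> u2
  u8 = ((rec X. b.(X\{b} + b.X + a.(0 + X)) + a.(a.(X + 0) + b.a.X + b.0)) + 0)\{b} → =a=> u6
Reachable graph of Q (8 states):
  v0 = rec X. b.(X\{b} + b.X + a.(0 + X)) + a.(a.(X + 0) + b.a.X) → =a=> v1, =b=> v2
  v1 = a.((rec X. b.(X\{b} + b.X + a.(0 + X)) + a.(a.(X + 0) + b.a.X)) + 0) + b.a.(rec X. b.(X\{b} + b.X + a.(0 + X)) + a.(a.(X + 0) + b.a.X)) → =a=> v3, =b=> v4
  v2 = (rec X. b.(X\{b} + b.X + a.(0 + X)) + a.(a.(X + 0) + b.a.X))\{b} + b.(rec X. b.(X\{b} + b.X + a.(0 + X)) + a.(a.(X + 0) + b.a.X)) + a.(0 + (rec X. b.(X\{b} + b.X + a.(0 + X)) + a.(a.(X + 0) + b.a.X))) → =a=> v5, =a=> v6, =b=> v0
  v3 = (rec X. b.(X\{b} + b.X + a.(0 + X)) + a.(a.(X + 0) + b.a.X)) + 0 → =a=> v1, =b=> v2
  v4 = a.(rec X. b.(X\{b} + b.X + a.(0 + X)) + a.(a.(X + 0) + b.a.X)) → =a=> v0
  v5 = (a.((rec X. b.(X\{b} + b.X + a.(0 + X)) + a.(a.(X + 0) + b.a.X)) + 0) + b.a.(rec X. b.(X\{b} + b.X + a.(0 + X)) + a.(a.(X + 0) + b.a.X)))\{b} → =a=> v7
  v6 = 0 + (rec X. b.(X\{b} + b.X + a.(0 + X)) + a.(a.(X + 0) + b.a.X)) → =a=> v1, =b=> v2
  v7 = ((rec X. b.(X\{b} + b.X + a.(0 + X)) + a.(a.(X + 0) + b.a.X)) + 0)\{b} → =a=> v5
Bisimilarity quotient blocks:
  B0 = {u0, u3, u7}
  B1 = {u2}
  B2 = {u1}
  B3 = {u5}
  B4 = {u4}
  B5 = {u6, u8, v5, v7}
  B6 = {v0, v3, v6}
  B7 = {v1}
  B8 = {v2}
  B9 = {v4}
u0 ∈ B0, v0 ∈ B6 → different blocks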